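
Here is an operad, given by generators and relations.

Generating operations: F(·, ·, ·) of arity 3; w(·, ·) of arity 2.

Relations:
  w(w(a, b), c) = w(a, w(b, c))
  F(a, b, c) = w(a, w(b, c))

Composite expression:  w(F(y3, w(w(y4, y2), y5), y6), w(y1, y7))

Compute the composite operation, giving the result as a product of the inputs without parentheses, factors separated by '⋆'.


All parenthesizations of w agree; list the y-inputs left to right.
w(y4, y2) collapses to y4 ⋆ y2
w(w(y4, y2), y5) collapses to y4 ⋆ y2 ⋆ y5
F(y3, w(w(y4, y2), y5), y6) collapses to y3 ⋆ y4 ⋆ y2 ⋆ y5 ⋆ y6
w(y1, y7) collapses to y1 ⋆ y7
w(F(y3, w(w(y4, y2), y5), y6), w(y1, y7)) collapses to y3 ⋆ y4 ⋆ y2 ⋆ y5 ⋆ y6 ⋆ y1 ⋆ y7

y3 ⋆ y4 ⋆ y2 ⋆ y5 ⋆ y6 ⋆ y1 ⋆ y7


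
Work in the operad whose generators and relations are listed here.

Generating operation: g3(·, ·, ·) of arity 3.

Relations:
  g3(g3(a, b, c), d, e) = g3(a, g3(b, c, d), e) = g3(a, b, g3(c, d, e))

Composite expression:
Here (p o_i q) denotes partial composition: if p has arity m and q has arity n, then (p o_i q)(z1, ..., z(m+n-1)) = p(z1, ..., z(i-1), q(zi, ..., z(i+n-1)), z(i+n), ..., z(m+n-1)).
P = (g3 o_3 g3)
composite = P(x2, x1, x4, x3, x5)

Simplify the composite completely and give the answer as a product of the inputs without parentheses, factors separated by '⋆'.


x2 ⋆ x1 ⋆ x4 ⋆ x3 ⋆ x5


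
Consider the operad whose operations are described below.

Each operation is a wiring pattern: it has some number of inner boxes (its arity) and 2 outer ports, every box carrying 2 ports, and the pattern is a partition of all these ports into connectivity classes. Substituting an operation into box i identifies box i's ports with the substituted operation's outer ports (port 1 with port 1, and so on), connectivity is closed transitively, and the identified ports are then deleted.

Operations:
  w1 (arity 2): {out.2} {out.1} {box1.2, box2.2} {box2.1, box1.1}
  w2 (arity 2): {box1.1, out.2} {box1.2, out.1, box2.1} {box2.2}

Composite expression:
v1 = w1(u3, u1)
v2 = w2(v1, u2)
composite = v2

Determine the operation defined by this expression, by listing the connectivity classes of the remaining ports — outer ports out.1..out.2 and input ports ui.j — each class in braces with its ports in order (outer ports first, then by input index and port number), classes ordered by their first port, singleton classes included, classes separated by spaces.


{out.1, u2.1} {out.2} {u1.1, u3.1} {u1.2, u3.2} {u2.2}

Treat the ports identified at w2 as solder joints: merge, then drop.
after w1, the pattern on (u3, u1) reads {out.1} {out.2} {u1.1, u3.1} {u1.2, u3.2} (out.j = its outer ports)
after w2, the pattern on (u3, u1, u2) reads {out.1, u2.1} {out.2} {u1.1, u3.1} {u1.2, u3.2} {u2.2} (out.j = its outer ports)


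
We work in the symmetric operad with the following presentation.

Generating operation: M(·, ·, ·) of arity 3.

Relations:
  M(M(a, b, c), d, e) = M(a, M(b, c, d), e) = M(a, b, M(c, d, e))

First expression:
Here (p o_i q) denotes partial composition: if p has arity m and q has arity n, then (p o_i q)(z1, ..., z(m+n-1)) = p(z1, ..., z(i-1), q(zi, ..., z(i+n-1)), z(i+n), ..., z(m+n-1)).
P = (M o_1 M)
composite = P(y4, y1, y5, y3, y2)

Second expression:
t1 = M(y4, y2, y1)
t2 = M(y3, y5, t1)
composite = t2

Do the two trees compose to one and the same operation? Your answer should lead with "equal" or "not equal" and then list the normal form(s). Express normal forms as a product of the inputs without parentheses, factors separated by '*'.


not equal: they reduce to y4 * y1 * y5 * y3 * y2 and y3 * y5 * y4 * y2 * y1


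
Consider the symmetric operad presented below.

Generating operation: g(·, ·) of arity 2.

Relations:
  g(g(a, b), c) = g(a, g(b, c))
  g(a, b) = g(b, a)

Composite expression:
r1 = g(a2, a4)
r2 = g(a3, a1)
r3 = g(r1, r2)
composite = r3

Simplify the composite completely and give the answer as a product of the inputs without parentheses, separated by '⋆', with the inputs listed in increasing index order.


a1 ⋆ a2 ⋆ a3 ⋆ a4

Any arrangement under g is one operation, so sort the a-inputs.
g(a2, a4) collapses to a2 ⋆ a4
g(a3, a1) collapses to a3 ⋆ a1
g(g(a2, a4), g(a3, a1)) collapses to a2 ⋆ a4 ⋆ a3 ⋆ a1
sorting the factors by input index: a1 ⋆ a2 ⋆ a3 ⋆ a4


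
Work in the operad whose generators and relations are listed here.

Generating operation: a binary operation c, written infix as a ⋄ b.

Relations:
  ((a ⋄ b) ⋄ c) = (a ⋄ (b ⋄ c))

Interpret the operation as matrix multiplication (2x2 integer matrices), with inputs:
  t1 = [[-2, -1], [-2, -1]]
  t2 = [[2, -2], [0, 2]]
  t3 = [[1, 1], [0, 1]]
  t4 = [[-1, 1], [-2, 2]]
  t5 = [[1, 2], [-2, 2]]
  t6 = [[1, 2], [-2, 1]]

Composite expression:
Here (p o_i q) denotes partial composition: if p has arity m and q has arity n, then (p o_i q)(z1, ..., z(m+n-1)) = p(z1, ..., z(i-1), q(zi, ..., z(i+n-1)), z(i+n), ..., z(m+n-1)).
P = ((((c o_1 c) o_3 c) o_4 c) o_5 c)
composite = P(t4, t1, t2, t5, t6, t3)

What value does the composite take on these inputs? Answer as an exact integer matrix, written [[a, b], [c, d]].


[[0, 0], [0, 0]]

(t4 ⋄ t1) = [[0, 0], [0, 0]]
(t6 ⋄ t3) = [[1, 3], [-2, -1]]
(t5 ⋄ (t6 ⋄ t3)) = [[-3, 1], [-6, -8]]
(t2 ⋄ (t5 ⋄ (t6 ⋄ t3))) = [[6, 18], [-12, -16]]
((t4 ⋄ t1) ⋄ (t2 ⋄ (t5 ⋄ (t6 ⋄ t3)))) = [[0, 0], [0, 0]]


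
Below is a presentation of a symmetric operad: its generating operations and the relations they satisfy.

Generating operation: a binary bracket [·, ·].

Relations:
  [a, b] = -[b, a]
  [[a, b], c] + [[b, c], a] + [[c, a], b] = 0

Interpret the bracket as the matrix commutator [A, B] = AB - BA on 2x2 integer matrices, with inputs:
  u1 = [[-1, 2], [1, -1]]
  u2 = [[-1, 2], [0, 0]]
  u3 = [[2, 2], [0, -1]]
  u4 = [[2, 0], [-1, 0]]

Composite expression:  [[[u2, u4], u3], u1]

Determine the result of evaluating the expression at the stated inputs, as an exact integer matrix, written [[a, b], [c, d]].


[[10, 8], [-4, -10]]

[u2, u4] = [[-2, -4], [-1, 2]]
[[u2, u4], u3] = [[2, 4], [-3, -2]]
[[[u2, u4], u3], u1] = [[10, 8], [-4, -10]]


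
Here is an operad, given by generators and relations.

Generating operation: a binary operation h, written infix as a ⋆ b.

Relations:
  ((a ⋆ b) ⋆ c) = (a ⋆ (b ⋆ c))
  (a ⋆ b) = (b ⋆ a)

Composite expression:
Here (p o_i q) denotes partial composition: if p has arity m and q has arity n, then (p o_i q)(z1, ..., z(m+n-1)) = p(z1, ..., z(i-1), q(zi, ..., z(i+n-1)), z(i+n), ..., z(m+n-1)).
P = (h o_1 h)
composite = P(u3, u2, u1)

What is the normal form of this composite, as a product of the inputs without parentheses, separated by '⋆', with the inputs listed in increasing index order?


u1 ⋆ u2 ⋆ u3

Key point: h commutes, so take the u-inputs in any fixed order.
(u3 ⋆ u2) spells out as u3 ⋆ u2
((u3 ⋆ u2) ⋆ u1) spells out as u3 ⋆ u2 ⋆ u1
commutativity sorts the factors: u1 ⋆ u2 ⋆ u3


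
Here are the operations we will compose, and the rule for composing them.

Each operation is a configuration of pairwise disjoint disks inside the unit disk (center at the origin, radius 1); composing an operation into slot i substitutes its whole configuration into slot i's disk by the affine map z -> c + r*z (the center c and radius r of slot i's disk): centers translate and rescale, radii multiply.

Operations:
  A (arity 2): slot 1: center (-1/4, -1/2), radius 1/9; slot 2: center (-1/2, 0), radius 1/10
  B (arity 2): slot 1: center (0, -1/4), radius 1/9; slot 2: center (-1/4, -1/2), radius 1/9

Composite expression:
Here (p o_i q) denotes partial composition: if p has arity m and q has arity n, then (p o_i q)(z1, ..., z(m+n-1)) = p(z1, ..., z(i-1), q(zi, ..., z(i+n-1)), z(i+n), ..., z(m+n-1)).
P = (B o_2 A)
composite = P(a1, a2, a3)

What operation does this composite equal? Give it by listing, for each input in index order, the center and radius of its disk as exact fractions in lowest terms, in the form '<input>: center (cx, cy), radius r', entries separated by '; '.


a1: center (0, -1/4), radius 1/9; a2: center (-5/18, -5/9), radius 1/81; a3: center (-11/36, -1/2), radius 1/90

Nesting under B composes maps z -> c + r*z down each a-path.
for a1, the 1-step affine chain lands on center (0, -1/4), radius 1/9
for a2, the 2-step affine chain lands on center (-5/18, -5/9), radius 1/81
for a3, the 2-step affine chain lands on center (-11/36, -1/2), radius 1/90


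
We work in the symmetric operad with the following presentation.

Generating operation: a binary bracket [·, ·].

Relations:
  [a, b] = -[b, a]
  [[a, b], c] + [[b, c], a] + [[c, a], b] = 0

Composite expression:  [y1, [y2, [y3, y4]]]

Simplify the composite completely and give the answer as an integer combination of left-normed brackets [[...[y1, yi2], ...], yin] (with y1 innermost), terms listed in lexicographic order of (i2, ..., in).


In the tensor algebra, words opening y1 carry the y1-anchored form.
Composite bracket: [y1, [y2, [y3, y4]]]
Full expansion: 8 signed words from ab - ba (2^3 = 8).
Keep just the words that open with y1:
  from y1y2y3y4, sign +1: term +[[[y1, y2], y3], y4]
  from y1y2y4y3, sign -1: term -[[[y1, y2], y4], y3]
  from y1y3y4y2, sign -1: term -[[[y1, y3], y4], y2]
  from y1y4y3y2, sign +1: term +[[[y1, y4], y3], y2]

[[[y1, y2], y3], y4] - [[[y1, y2], y4], y3] - [[[y1, y3], y4], y2] + [[[y1, y4], y3], y2]


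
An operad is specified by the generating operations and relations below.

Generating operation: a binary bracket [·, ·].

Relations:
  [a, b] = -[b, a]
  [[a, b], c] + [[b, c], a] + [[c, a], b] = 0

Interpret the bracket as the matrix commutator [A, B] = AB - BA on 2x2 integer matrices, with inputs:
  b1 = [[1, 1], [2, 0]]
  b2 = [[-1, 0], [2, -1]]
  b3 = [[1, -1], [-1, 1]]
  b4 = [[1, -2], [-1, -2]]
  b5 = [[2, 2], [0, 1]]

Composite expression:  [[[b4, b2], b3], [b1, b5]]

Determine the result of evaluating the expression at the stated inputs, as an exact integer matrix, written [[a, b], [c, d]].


[[24, 52], [88, -24]]

[b4, b2] = [[-4, 0], [-6, 4]]
[[b4, b2], b3] = [[-6, 8], [-8, 6]]
[b1, b5] = [[-4, 1], [2, 4]]
[[[b4, b2], b3], [b1, b5]] = [[24, 52], [88, -24]]


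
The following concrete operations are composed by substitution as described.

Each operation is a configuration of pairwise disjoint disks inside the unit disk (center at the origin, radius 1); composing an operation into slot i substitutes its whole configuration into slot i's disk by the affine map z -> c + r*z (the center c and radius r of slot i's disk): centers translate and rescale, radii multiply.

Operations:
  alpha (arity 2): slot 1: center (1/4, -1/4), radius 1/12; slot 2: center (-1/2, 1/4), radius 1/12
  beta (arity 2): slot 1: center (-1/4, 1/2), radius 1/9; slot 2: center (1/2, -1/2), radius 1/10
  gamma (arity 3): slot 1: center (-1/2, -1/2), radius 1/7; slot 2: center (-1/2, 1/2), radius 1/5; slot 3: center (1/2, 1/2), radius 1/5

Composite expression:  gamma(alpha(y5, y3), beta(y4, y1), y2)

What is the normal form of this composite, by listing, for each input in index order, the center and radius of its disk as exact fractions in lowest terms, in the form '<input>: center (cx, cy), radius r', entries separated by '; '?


y1: center (-2/5, 2/5), radius 1/50; y2: center (1/2, 1/2), radius 1/5; y3: center (-4/7, -13/28), radius 1/84; y4: center (-11/20, 3/5), radius 1/45; y5: center (-13/28, -15/28), radius 1/84

Follow each y-input down from gamma: c' goes to c + r*c', radius to r*r'.
input y5: composing its 2 substitution steps yields center (-13/28, -15/28), radius 1/84
input y3: composing its 2 substitution steps yields center (-4/7, -13/28), radius 1/84
input y4: composing its 2 substitution steps yields center (-11/20, 3/5), radius 1/45
input y1: composing its 2 substitution steps yields center (-2/5, 2/5), radius 1/50
input y2: composing its 1 substitution step yields center (1/2, 1/2), radius 1/5


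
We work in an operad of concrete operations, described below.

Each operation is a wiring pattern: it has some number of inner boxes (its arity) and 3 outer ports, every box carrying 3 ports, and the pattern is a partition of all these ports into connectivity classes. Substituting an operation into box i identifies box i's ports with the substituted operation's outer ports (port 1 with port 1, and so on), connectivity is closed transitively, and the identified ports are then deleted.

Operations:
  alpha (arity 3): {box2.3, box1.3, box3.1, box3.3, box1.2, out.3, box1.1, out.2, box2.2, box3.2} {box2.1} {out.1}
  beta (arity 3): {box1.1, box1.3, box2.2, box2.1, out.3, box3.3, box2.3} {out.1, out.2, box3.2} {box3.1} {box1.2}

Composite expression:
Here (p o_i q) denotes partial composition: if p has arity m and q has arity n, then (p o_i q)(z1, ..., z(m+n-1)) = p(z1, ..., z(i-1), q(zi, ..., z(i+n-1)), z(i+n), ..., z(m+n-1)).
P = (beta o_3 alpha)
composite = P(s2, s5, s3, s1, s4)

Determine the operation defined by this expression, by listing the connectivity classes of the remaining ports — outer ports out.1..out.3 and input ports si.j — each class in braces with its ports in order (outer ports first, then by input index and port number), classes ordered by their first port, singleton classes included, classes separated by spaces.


After gluing at beta, chains via deleted ports link the s-ports.
stage alpha: inputs (s3, s1, s4), connectivity {out.1} {out.2, out.3, s1.2, s1.3, s3.1, s3.2, s3.3, s4.1, s4.2, s4.3} {s1.1}, out.j its boundary
stage beta: inputs (s2, s5, s3, s1, s4), connectivity {out.1, out.2, out.3, s1.2, s1.3, s2.1, s2.3, s3.1, s3.2, s3.3, s4.1, s4.2, s4.3, s5.1, s5.2, s5.3} {s1.1} {s2.2}, out.j its boundary

{out.1, out.2, out.3, s1.2, s1.3, s2.1, s2.3, s3.1, s3.2, s3.3, s4.1, s4.2, s4.3, s5.1, s5.2, s5.3} {s1.1} {s2.2}


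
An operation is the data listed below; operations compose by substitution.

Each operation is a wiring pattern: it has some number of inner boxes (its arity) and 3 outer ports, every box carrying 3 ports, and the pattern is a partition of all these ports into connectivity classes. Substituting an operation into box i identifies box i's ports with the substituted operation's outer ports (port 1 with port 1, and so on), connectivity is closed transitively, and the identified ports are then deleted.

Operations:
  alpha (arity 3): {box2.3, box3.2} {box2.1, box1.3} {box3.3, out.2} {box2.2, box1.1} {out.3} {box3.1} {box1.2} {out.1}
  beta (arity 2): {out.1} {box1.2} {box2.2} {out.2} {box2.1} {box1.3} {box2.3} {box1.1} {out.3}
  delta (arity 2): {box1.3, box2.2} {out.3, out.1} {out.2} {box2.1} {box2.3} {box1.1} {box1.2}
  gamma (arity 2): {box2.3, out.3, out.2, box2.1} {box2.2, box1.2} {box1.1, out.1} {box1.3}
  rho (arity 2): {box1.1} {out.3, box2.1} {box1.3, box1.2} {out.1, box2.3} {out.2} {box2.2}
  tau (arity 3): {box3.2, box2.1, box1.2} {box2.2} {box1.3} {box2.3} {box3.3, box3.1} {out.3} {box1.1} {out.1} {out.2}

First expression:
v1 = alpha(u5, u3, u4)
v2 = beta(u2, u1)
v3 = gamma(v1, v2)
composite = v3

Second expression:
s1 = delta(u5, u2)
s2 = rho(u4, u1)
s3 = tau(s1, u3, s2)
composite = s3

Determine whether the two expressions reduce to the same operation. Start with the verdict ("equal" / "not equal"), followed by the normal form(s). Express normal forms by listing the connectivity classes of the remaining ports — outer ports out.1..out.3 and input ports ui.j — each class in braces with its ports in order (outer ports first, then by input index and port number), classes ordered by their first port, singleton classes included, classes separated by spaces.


The first expression, normalized: {out.1} {out.2, out.3} {u1.1} {u1.2} {u1.3} {u2.1} {u2.2} {u2.3} {u3.1, u5.3} {u3.2, u5.1} {u3.3, u4.2} {u4.1} {u4.3} {u5.2}
The second expression, normalized: {out.1} {out.2} {out.3} {u1.1, u1.3} {u1.2} {u2.1} {u2.2, u5.3} {u2.3} {u3.1} {u3.2} {u3.3} {u4.1} {u4.2, u4.3} {u5.1} {u5.2}
The forms do not match — not equal.

not equal; the first gives {out.1} {out.2, out.3} {u1.1} {u1.2} {u1.3} {u2.1} {u2.2} {u2.3} {u3.1, u5.3} {u3.2, u5.1} {u3.3, u4.2} {u4.1} {u4.3} {u5.2} and the second {out.1} {out.2} {out.3} {u1.1, u1.3} {u1.2} {u2.1} {u2.2, u5.3} {u2.3} {u3.1} {u3.2} {u3.3} {u4.1} {u4.2, u4.3} {u5.1} {u5.2}


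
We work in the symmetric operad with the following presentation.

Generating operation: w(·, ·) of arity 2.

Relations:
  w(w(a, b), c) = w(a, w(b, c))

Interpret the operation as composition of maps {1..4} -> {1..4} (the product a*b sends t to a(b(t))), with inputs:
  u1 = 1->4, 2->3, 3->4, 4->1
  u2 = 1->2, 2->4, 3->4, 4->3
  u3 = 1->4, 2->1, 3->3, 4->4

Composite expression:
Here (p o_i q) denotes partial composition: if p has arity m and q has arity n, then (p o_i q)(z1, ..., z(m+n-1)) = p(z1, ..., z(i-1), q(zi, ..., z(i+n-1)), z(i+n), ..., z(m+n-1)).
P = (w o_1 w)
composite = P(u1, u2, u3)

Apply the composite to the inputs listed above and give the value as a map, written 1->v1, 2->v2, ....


1->4, 2->3, 3->1, 4->4

w(u1, u2) = 1->3, 2->1, 3->1, 4->4
w(w(u1, u2), u3) = 1->4, 2->3, 3->1, 4->4


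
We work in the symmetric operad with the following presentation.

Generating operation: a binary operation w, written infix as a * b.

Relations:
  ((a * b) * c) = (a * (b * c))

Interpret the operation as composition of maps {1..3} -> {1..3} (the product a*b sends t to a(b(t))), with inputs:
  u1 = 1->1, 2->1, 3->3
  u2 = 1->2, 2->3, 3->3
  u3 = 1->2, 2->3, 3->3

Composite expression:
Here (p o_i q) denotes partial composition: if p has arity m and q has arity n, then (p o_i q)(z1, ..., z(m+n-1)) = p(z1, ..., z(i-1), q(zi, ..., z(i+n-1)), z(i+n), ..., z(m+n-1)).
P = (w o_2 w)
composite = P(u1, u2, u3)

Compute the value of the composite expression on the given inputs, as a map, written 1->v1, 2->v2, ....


1->3, 2->3, 3->3


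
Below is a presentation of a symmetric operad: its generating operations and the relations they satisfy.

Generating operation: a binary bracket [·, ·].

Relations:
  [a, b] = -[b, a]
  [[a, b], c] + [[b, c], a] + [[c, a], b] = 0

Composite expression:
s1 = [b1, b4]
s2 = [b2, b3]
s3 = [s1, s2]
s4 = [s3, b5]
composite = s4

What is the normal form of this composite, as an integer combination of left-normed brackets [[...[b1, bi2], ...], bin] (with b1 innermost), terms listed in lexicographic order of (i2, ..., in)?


[[[[b1, b4], b2], b3], b5] - [[[[b1, b4], b3], b2], b5]

Left-normed coefficients sit on the b1-initial expansion words.
Composite bracket: [[[b1, b4], [b2, b3]], b5]
The bracket unfolds into 16 signed words via [a, b] = ab - ba (2^4 = 16).
The b1-initial words carry the normal form:
  from b1b4b2b3b5, sign +1: term +[[[[b1, b4], b2], b3], b5]
  from b1b4b3b2b5, sign -1: term -[[[[b1, b4], b3], b2], b5]


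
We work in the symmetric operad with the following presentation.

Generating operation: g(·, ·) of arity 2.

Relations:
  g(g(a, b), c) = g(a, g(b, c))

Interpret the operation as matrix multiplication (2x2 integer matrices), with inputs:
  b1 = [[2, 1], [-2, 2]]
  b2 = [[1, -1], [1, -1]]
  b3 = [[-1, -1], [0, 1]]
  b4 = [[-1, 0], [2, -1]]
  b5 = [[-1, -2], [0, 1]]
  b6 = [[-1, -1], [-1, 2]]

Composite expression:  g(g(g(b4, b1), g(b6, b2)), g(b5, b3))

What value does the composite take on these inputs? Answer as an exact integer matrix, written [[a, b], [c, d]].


[[3, -6], [-12, 24]]

g(b4, b1) = [[-2, -1], [6, 0]]
g(b6, b2) = [[-2, 2], [1, -1]]
g(g(b4, b1), g(b6, b2)) = [[3, -3], [-12, 12]]
g(b5, b3) = [[1, -1], [0, 1]]
g(g(g(b4, b1), g(b6, b2)), g(b5, b3)) = [[3, -6], [-12, 24]]


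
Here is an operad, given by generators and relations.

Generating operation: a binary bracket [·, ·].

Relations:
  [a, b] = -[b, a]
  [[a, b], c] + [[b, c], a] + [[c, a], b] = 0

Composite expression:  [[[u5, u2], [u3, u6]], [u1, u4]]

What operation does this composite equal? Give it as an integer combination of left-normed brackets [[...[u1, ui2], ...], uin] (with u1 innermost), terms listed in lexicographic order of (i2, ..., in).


[[[[[u1, u4], u2], u5], u3], u6] - [[[[[u1, u4], u2], u5], u6], u3] - [[[[[u1, u4], u3], u6], u2], u5] + [[[[[u1, u4], u3], u6], u5], u2] - [[[[[u1, u4], u5], u2], u3], u6] + [[[[[u1, u4], u5], u2], u6], u3] + [[[[[u1, u4], u6], u3], u2], u5] - [[[[[u1, u4], u6], u3], u5], u2]

A multilinear Lie element is pinned by u1-initial words (u1 innermost).
Composite bracket: [[[u5, u2], [u3, u6]], [u1, u4]]
Under [a, b] = ab - ba we get 32 signed associative words (2^5 = 32).
Collect the words opening with u1:
  from u1u4u2u5u3u6, sign +1: term +[[[[[u1, u4], u2], u5], u3], u6]
  from u1u4u2u5u6u3, sign -1: term -[[[[[u1, u4], u2], u5], u6], u3]
  from u1u4u3u6u2u5, sign -1: term -[[[[[u1, u4], u3], u6], u2], u5]
  from u1u4u3u6u5u2, sign +1: term +[[[[[u1, u4], u3], u6], u5], u2]
  from u1u4u5u2u3u6, sign -1: term -[[[[[u1, u4], u5], u2], u3], u6]
  from u1u4u5u2u6u3, sign +1: term +[[[[[u1, u4], u5], u2], u6], u3]
  from u1u4u6u3u2u5, sign +1: term +[[[[[u1, u4], u6], u3], u2], u5]
  from u1u4u6u3u5u2, sign -1: term -[[[[[u1, u4], u6], u3], u5], u2]


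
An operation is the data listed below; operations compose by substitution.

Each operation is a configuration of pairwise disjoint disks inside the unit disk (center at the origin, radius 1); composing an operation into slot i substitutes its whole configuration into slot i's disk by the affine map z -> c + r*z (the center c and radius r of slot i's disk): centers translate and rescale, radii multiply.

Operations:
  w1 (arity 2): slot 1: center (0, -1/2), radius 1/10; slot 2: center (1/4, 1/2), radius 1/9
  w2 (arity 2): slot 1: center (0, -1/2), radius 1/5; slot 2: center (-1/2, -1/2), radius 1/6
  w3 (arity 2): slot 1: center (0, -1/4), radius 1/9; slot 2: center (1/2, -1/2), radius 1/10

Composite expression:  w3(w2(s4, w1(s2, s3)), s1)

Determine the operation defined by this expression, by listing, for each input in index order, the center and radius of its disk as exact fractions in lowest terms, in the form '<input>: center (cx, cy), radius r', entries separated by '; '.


Affine substitution under w3: radii multiply and s-centers shift.
s4: after 2 affine steps, its disk has center (0, -11/36), radius 1/45
s2: after 3 affine steps, its disk has center (-1/18, -17/54), radius 1/540
s3: after 3 affine steps, its disk has center (-11/216, -8/27), radius 1/486
s1: after 1 affine step, its disk has center (1/2, -1/2), radius 1/10

s1: center (1/2, -1/2), radius 1/10; s2: center (-1/18, -17/54), radius 1/540; s3: center (-11/216, -8/27), radius 1/486; s4: center (0, -11/36), radius 1/45


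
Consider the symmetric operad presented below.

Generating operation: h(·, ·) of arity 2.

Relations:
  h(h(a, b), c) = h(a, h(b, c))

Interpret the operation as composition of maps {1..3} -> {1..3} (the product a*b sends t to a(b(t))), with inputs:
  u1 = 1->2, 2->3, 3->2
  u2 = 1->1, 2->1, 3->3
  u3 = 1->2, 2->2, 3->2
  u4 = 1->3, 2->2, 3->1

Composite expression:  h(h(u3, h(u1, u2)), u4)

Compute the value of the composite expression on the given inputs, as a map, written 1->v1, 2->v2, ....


1->2, 2->2, 3->2

h(u1, u2) = 1->2, 2->2, 3->2
h(u3, h(u1, u2)) = 1->2, 2->2, 3->2
h(h(u3, h(u1, u2)), u4) = 1->2, 2->2, 3->2


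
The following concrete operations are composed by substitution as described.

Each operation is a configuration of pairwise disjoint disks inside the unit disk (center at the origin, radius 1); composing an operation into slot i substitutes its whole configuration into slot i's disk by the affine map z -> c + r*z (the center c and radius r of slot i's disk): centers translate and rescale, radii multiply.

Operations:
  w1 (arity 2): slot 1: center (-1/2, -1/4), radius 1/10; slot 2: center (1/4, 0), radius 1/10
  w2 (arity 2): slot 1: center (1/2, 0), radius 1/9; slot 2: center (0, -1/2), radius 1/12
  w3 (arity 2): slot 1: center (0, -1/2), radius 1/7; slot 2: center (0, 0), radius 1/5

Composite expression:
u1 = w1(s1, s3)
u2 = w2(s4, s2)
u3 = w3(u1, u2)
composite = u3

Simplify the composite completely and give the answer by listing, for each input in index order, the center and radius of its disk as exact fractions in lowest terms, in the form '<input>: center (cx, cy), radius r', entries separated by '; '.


Nesting under w3 composes maps z -> c + r*z down each s-path.
for s1, the 2-step affine chain lands on center (-1/14, -15/28), radius 1/70
for s3, the 2-step affine chain lands on center (1/28, -1/2), radius 1/70
for s4, the 2-step affine chain lands on center (1/10, 0), radius 1/45
for s2, the 2-step affine chain lands on center (0, -1/10), radius 1/60

s1: center (-1/14, -15/28), radius 1/70; s2: center (0, -1/10), radius 1/60; s3: center (1/28, -1/2), radius 1/70; s4: center (1/10, 0), radius 1/45


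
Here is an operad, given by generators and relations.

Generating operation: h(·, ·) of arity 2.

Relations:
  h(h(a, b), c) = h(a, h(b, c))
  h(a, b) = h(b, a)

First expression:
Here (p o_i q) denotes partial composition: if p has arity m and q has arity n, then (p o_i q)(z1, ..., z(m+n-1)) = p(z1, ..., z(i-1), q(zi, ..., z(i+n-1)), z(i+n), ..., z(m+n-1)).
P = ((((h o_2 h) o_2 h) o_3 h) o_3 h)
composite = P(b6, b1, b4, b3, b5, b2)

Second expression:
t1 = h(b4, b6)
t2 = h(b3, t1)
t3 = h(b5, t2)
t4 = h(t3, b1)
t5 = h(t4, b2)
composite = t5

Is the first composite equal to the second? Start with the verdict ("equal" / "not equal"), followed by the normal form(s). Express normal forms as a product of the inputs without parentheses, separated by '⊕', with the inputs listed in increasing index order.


equal; the common form is b1 ⊕ b2 ⊕ b3 ⊕ b4 ⊕ b5 ⊕ b6

Reducing the first expression gives b1 ⊕ b2 ⊕ b3 ⊕ b4 ⊕ b5 ⊕ b6
Reducing the second expression gives b1 ⊕ b2 ⊕ b3 ⊕ b4 ⊕ b5 ⊕ b6
Identical normal forms: equal.


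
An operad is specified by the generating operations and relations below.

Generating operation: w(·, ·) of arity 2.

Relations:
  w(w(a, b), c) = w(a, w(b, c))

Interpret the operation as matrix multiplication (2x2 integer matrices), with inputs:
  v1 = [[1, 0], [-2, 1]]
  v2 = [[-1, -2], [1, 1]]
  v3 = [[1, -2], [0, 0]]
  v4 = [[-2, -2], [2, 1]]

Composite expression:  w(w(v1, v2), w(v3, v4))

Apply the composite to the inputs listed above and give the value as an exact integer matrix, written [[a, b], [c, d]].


[[6, 4], [-18, -12]]

w(v1, v2) = [[-1, -2], [3, 5]]
w(v3, v4) = [[-6, -4], [0, 0]]
w(w(v1, v2), w(v3, v4)) = [[6, 4], [-18, -12]]


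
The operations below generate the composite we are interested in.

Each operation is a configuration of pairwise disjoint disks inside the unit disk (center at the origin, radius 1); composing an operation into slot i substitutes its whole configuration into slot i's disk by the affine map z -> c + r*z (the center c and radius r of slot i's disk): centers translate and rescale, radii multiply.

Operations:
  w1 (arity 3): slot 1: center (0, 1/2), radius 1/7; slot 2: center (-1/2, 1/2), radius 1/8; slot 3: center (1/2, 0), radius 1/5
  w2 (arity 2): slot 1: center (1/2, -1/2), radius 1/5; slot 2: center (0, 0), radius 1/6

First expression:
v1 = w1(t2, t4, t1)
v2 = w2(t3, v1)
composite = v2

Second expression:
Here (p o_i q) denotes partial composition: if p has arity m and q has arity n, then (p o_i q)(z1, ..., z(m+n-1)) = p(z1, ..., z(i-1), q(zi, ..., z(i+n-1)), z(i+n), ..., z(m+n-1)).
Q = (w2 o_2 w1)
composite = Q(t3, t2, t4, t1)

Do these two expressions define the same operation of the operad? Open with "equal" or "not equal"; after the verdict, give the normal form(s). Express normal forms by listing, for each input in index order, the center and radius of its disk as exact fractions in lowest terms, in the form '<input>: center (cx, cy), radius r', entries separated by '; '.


equal: each reduces to t1: center (1/12, 0), radius 1/30; t2: center (0, 1/12), radius 1/42; t3: center (1/2, -1/2), radius 1/5; t4: center (-1/12, 1/12), radius 1/48


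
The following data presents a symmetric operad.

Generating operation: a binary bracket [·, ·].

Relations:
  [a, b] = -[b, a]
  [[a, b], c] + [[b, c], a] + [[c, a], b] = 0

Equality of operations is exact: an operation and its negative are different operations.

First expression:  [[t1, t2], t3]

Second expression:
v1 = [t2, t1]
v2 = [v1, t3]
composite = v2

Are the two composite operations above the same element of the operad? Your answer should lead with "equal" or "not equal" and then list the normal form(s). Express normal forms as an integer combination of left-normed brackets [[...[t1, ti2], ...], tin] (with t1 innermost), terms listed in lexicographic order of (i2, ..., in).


not equal; the first gives [[t1, t2], t3] and the second -[[t1, t2], t3]

The first expression, normalized: [[t1, t2], t3]
The second expression, normalized: -[[t1, t2], t3]
No match — not equal.


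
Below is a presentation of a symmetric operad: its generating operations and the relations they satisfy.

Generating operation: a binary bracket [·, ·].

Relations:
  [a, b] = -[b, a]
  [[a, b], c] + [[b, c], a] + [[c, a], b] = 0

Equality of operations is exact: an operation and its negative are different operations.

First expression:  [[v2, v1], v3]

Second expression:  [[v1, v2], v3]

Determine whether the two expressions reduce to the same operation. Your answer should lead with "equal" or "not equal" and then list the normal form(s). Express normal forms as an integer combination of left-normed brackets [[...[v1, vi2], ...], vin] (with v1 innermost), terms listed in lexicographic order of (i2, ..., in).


not equal: they reduce to -[[v1, v2], v3] and [[v1, v2], v3]


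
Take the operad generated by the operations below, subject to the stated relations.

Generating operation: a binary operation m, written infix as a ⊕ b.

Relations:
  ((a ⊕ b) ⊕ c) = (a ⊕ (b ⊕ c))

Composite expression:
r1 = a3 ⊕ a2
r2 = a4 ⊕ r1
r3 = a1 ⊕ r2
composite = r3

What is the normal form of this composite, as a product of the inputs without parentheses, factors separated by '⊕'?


a1 ⊕ a4 ⊕ a3 ⊕ a2

Key point: m is associative — brackets drop, the a-order remains.
(a3 ⊕ a2) reduces to a3 ⊕ a2
(a4 ⊕ (a3 ⊕ a2)) reduces to a4 ⊕ a3 ⊕ a2
(a1 ⊕ (a4 ⊕ (a3 ⊕ a2))) reduces to a1 ⊕ a4 ⊕ a3 ⊕ a2


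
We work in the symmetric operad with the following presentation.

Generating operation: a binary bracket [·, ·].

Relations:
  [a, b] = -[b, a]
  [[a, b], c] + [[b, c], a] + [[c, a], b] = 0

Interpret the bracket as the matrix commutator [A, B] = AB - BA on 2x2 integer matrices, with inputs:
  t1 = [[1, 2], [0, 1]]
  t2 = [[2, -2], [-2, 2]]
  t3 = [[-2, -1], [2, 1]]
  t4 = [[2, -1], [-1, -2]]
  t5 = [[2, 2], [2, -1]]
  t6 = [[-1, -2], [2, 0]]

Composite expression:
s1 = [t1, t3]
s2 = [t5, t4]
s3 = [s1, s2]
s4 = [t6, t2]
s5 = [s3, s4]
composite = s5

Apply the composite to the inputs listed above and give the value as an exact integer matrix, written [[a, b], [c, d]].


[[352, 1672], [-1144, -352]]


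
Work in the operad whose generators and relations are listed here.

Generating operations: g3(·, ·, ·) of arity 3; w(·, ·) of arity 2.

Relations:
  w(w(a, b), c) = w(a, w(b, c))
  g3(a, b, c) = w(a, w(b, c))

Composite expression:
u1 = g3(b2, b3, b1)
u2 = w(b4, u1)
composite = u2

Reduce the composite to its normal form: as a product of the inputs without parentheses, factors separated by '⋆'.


Key point: w is associative — brackets drop, the b-order remains.
g3(b2, b3, b1) linearizes to b2 ⋆ b3 ⋆ b1
w(b4, g3(b2, b3, b1)) linearizes to b4 ⋆ b2 ⋆ b3 ⋆ b1

b4 ⋆ b2 ⋆ b3 ⋆ b1


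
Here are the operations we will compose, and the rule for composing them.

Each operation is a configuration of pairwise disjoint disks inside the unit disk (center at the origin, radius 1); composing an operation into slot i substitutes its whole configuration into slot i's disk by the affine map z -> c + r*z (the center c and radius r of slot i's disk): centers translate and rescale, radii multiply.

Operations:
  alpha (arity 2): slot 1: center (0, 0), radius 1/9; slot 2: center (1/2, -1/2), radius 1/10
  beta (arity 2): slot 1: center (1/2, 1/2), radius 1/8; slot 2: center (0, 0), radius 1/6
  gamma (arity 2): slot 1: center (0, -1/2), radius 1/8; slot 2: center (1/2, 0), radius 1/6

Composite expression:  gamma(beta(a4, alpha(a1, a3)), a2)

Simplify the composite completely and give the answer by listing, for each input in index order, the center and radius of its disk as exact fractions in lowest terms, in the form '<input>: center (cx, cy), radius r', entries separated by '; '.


Nesting under gamma composes maps z -> c + r*z down each a-path.
input a4: applying the 2 nested substitutions gives center (1/16, -7/16), radius 1/64
input a1: applying the 3 nested substitutions gives center (0, -1/2), radius 1/432
input a3: applying the 3 nested substitutions gives center (1/96, -49/96), radius 1/480
input a2: applying the 1 nested substitution gives center (1/2, 0), radius 1/6

a1: center (0, -1/2), radius 1/432; a2: center (1/2, 0), radius 1/6; a3: center (1/96, -49/96), radius 1/480; a4: center (1/16, -7/16), radius 1/64


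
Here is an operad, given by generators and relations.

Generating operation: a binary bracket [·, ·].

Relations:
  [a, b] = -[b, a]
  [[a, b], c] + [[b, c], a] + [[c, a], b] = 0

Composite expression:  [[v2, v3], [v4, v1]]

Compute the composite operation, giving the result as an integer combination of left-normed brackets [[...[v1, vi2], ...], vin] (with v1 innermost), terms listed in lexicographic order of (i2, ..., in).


[[[v1, v4], v2], v3] - [[[v1, v4], v3], v2]

In the tensor algebra, words opening v1 carry the v1-anchored form.
Composite bracket: [[v2, v3], [v4, v1]]
Under [a, b] = ab - ba we get 8 signed associative words (2^3 = 8).
Keep just the words that open with v1:
  sign of v1v4v2v3 is +1, so it contributes +[[[v1, v4], v2], v3]
  sign of v1v4v3v2 is -1, so it contributes -[[[v1, v4], v3], v2]


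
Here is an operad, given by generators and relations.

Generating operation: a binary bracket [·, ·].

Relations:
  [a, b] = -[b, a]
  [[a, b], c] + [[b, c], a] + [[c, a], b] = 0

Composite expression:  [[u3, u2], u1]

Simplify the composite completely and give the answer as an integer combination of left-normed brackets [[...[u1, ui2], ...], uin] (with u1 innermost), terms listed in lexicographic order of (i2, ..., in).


Expand each bracket as ab - ba; the u1-initial words give the coefficients.
Composite bracket: [[u3, u2], u1]
Each bracket splits as ab - ba, giving 4 signed words (2^2 = 4).
Words beginning with u1 determine it all:
  u1u2u3 appears with sign +1, giving the term +[[u1, u2], u3]
  u1u3u2 appears with sign -1, giving the term -[[u1, u3], u2]

[[u1, u2], u3] - [[u1, u3], u2]


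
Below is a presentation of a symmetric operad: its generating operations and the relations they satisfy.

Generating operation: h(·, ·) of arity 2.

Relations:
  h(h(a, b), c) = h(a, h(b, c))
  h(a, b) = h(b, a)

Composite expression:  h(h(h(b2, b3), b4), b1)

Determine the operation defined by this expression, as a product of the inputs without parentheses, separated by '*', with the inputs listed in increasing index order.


b1 * b2 * b3 * b4

Key point: h commutes, so take the b-inputs in any fixed order.
h(b2, b3) unparenthesizes to b2 * b3
h(h(b2, b3), b4) unparenthesizes to b2 * b3 * b4
h(h(h(b2, b3), b4), b1) unparenthesizes to b2 * b3 * b4 * b1
sorting the factors by input index: b1 * b2 * b3 * b4


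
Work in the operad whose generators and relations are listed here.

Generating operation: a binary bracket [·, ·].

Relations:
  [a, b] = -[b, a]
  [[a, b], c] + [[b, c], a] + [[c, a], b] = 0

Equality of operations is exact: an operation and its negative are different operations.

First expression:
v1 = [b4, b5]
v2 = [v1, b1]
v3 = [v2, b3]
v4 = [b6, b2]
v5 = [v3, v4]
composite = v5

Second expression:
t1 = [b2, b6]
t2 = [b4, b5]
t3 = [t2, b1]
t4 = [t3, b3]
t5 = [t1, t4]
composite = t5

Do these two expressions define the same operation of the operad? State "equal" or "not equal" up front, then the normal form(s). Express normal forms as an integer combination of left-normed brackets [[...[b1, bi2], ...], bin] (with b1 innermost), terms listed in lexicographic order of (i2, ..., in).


equal; the common form is [[[[[b1, b4], b5], b3], b2], b6] - [[[[[b1, b4], b5], b3], b6], b2] - [[[[[b1, b5], b4], b3], b2], b6] + [[[[[b1, b5], b4], b3], b6], b2]

In normal form, the first expression is [[[[[b1, b4], b5], b3], b2], b6] - [[[[[b1, b4], b5], b3], b6], b2] - [[[[[b1, b5], b4], b3], b2], b6] + [[[[[b1, b5], b4], b3], b6], b2]
In normal form, the second expression is [[[[[b1, b4], b5], b3], b2], b6] - [[[[[b1, b4], b5], b3], b6], b2] - [[[[[b1, b5], b4], b3], b2], b6] + [[[[[b1, b5], b4], b3], b6], b2]
The forms coincide; equal.


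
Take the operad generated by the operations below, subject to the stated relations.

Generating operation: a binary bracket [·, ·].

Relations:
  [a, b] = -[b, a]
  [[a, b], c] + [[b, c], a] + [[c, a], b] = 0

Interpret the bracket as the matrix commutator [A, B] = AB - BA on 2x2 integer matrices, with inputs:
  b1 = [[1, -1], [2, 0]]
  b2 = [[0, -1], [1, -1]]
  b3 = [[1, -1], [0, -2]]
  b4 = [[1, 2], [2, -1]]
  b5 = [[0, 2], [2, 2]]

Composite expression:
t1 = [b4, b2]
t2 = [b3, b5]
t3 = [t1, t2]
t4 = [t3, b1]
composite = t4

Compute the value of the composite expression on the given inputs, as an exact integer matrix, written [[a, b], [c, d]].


[b4, b2] = [[4, -4], [0, -4]]
[b3, b5] = [[-2, 4], [-6, 2]]
[[b4, b2], [b3, b5]] = [[24, 16], [48, -24]]
[[[b4, b2], [b3, b5]], b1] = [[80, -64], [-48, -80]]

[[80, -64], [-48, -80]]


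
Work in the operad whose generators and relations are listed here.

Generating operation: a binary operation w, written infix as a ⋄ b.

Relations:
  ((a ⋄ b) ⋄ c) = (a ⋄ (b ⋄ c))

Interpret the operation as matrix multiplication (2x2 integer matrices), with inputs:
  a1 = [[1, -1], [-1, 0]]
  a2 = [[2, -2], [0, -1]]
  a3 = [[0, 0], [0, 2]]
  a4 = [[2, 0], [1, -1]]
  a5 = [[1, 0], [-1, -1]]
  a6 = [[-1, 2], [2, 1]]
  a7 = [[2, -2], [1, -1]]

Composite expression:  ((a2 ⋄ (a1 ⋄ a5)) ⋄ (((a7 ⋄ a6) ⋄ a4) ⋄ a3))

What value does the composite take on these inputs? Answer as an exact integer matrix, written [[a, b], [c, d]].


[[0, -28], [0, -4]]

(a1 ⋄ a5) = [[2, 1], [-1, 0]]
(a2 ⋄ (a1 ⋄ a5)) = [[6, 2], [1, 0]]
(a7 ⋄ a6) = [[-6, 2], [-3, 1]]
((a7 ⋄ a6) ⋄ a4) = [[-10, -2], [-5, -1]]
(((a7 ⋄ a6) ⋄ a4) ⋄ a3) = [[0, -4], [0, -2]]
((a2 ⋄ (a1 ⋄ a5)) ⋄ (((a7 ⋄ a6) ⋄ a4) ⋄ a3)) = [[0, -28], [0, -4]]


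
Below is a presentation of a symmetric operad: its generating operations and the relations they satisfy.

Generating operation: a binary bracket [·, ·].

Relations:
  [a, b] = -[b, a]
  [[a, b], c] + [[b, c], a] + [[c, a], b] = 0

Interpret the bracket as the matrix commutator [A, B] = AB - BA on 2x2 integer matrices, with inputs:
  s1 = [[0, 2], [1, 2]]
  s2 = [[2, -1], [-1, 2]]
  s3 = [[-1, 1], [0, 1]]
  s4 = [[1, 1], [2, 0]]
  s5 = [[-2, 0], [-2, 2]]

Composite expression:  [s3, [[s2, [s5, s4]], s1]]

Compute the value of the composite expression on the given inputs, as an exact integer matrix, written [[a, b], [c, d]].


[s5, s4] = [[2, -4], [6, -2]]
[s2, [s5, s4]] = [[-10, 4], [-4, 10]]
[[s2, [s5, s4]], s1] = [[12, -32], [28, -12]]
[s3, [[s2, [s5, s4]], s1]] = [[28, 40], [56, -28]]

[[28, 40], [56, -28]]


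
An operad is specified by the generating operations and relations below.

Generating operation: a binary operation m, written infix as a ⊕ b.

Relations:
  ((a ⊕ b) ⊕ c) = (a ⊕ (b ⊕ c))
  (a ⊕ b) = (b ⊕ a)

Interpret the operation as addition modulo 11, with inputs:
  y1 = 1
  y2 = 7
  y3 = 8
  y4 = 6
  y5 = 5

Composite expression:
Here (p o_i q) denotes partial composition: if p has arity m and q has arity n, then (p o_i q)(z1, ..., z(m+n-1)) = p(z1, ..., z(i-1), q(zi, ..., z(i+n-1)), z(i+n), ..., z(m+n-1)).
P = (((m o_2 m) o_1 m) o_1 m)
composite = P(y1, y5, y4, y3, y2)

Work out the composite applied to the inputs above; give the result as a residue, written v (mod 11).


(y1 ⊕ y5) = 6
((y1 ⊕ y5) ⊕ y4) = 1
(y3 ⊕ y2) = 4
(((y1 ⊕ y5) ⊕ y4) ⊕ (y3 ⊕ y2)) = 5

5 (mod 11)


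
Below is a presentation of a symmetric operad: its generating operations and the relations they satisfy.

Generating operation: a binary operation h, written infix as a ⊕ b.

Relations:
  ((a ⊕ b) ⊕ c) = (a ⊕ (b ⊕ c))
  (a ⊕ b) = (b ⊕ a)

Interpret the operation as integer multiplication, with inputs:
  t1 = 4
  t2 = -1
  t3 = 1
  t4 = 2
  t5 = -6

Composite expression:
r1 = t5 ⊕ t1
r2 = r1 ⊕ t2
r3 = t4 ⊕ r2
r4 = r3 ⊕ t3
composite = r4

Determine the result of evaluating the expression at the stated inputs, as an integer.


48
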